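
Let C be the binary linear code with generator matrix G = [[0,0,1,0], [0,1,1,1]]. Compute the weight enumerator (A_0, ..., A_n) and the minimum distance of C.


Weight distribution: A_0 = 1, A_1 = 1, A_2 = 1, A_3 = 1. Minimum distance d = 1.

Enumerate all 2^2 = 4 messages m ∈ F_2^2.
For each, compute codeword c = mG in F_2^4, then tally its weight.
  m = 00 → c = 0000, weight = 0.
  m = 10 → c = 0010, weight = 1.
  m = 01 → c = 0111, weight = 3.
  m = 11 → c = 0101, weight = 2.
Tally weights:
  weight 0: 1 codewords.
  weight 1: 1 codewords.
  weight 2: 1 codewords.
  weight 3: 1 codewords.
Minimum distance d = smallest w > 0 with A_w > 0 = 1.
Sanity: Σ A_w = 4 = 2^2 = 4 ✓.


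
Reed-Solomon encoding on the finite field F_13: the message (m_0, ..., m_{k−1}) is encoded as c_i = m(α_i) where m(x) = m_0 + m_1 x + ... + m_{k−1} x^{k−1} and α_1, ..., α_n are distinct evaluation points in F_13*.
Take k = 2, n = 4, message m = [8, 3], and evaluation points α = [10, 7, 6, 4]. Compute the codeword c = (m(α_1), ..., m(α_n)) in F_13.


c = [12, 3, 0, 7]

Message polynomial: m(x) = 8 + 3·x (mod 13).
For each evaluation point α_i, compute m(α_i) mod 13:
  α_1 = 10: Horner steps 3 → 12, so m(10) = 12.
  α_2 = 7: Horner steps 3 → 3, so m(7) = 3.
  α_3 = 6: Horner steps 3 → 0, so m(6) = 0.
  α_4 = 4: Horner steps 3 → 7, so m(4) = 7.
Codeword c = [12, 3, 0, 7] ∈ F_13^4.


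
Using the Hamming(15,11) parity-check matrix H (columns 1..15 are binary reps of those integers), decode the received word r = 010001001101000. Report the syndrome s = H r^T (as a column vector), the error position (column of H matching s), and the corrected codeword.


s = (1, 0, 1, 1)^T, error position = 11, corrected codeword c = 010001001111000

Compute s = H r^T mod 2 one row at a time:
  s_1 = 0 + 1 + 1 + 0 + 1 + 0 + 0 + 0 = 3 ≡ 1 (mod 2).
  s_2 = 0 + 0 + 1 + 0 + 1 + 0 + 0 + 0 = 2 ≡ 0 (mod 2).
  s_3 = 1 + 0 + 1 + 0 + 1 + 0 + 0 + 0 = 3 ≡ 1 (mod 2).
  s_4 = 0 + 0 + 0 + 0 + 1 + 0 + 0 + 0 = 1 ≡ 1 (mod 2).
s = (1, 0, 1, 1)^T — this equals column 11 of H (binary 1011), so error is at position 11.
Correct: flip bit 11 of r = 010001001101000 to get c = 010001001111000.


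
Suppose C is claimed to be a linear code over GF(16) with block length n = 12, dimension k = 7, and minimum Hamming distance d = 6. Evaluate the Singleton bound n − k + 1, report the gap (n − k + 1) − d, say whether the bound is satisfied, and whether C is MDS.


Singleton RHS = n − k + 1 = 6, slack = 0, bound satisfied, MDS.

Singleton bound: d ≤ n − k + 1.
Here n = 12, k = 7, so n − k + 1 = 6.
Given d = 6, check d ≤ 6: YES.
Slack = (n − k + 1) − d = 0.
The code is MDS (slack = 0).
Description: the claimed parameters are [12, 7, 6]_16; such a code would be MDS (meets Singleton bound).


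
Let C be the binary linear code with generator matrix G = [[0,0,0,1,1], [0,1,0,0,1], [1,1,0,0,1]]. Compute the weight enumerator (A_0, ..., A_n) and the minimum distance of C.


Weight distribution: A_0 = 1, A_1 = 1, A_2 = 3, A_3 = 3. Minimum distance d = 1.

Enumerate all 2^3 = 8 messages m ∈ F_2^3.
For each, compute codeword c = mG in F_2^5, then tally its weight.
  m = 000 → c = 00000, weight = 0.
  m = 100 → c = 00011, weight = 2.
  m = 010 → c = 01001, weight = 2.
  m = 110 → c = 01010, weight = 2.
  m = 001 → c = 11001, weight = 3.
  m = 101 → c = 11010, weight = 3.
  m = 011 → c = 10000, weight = 1.
  m = 111 → c = 10011, weight = 3.
Tally weights:
  weight 0: 1 codewords.
  weight 1: 1 codewords.
  weight 2: 3 codewords.
  weight 3: 3 codewords.
Minimum distance d = smallest w > 0 with A_w > 0 = 1.
Sanity: Σ A_w = 8 = 2^3 = 8 ✓.


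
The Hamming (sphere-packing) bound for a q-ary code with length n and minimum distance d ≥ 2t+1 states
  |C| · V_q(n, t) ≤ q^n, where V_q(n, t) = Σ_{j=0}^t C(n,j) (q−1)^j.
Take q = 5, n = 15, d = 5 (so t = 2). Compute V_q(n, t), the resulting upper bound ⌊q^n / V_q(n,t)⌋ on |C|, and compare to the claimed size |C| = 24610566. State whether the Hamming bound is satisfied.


V_q(n, t) = 1741, q^n = 30517578125, Hamming bound = 17528764, |C| = 24610566 > bound (violated).

Step 1: Compute V_q(n, t) = Σ_{j=0}^2 C(n, j) (q−1)^j.
  j = 0: C(15,0)·(4)^0 = 1·1 = 1.
  j = 1: C(15,1)·(4)^1 = 15·4 = 60.
  j = 2: C(15,2)·(4)^2 = 105·16 = 1680.
  V_q(n, t) = 1 + 60 + 1680 = 1741.
Step 2: q^n = 5^15 = 30517578125.
Step 3: Hamming bound ⌊q^n / V_q(n,t)⌋ = ⌊30517578125/1741⌋ = 17528764.
Step 4: Compare |C| = 24610566 to 17528764: violated.
The claimed |C| lies above the Hamming bound, so no 5-ary code of length 15 with d ≥ 5 can have 24610566 codewords.


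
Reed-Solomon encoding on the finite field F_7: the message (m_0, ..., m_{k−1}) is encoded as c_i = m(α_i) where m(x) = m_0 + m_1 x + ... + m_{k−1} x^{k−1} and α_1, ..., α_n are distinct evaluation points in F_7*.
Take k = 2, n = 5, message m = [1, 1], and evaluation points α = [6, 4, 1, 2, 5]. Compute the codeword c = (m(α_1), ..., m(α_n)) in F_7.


c = [0, 5, 2, 3, 6]

Message polynomial: m(x) = 1 + 1·x (mod 7).
For each evaluation point α_i, compute m(α_i) mod 7:
  α_1 = 6: Horner steps 1 → 0, so m(6) = 0.
  α_2 = 4: Horner steps 1 → 5, so m(4) = 5.
  α_3 = 1: Horner steps 1 → 2, so m(1) = 2.
  α_4 = 2: Horner steps 1 → 3, so m(2) = 3.
  α_5 = 5: Horner steps 1 → 6, so m(5) = 6.
Codeword c = [0, 5, 2, 3, 6] ∈ F_7^5.


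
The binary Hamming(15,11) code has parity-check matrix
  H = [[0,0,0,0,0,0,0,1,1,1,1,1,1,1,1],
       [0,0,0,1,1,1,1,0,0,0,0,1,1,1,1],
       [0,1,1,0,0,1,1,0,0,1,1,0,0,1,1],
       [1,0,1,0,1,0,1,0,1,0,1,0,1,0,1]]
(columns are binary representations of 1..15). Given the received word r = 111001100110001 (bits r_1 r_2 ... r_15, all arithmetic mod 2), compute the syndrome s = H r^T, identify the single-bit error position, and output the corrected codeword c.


s = (1, 1, 1, 1)^T, error position = 15, corrected codeword c = 111001100110000

Compute s = H r^T mod 2 one row at a time:
  s_1 = 0 + 0 + 1 + 1 + 0 + 0 + 0 + 1 = 3 ≡ 1 (mod 2).
  s_2 = 0 + 0 + 1 + 1 + 0 + 0 + 0 + 1 = 3 ≡ 1 (mod 2).
  s_3 = 1 + 1 + 1 + 1 + 1 + 1 + 0 + 1 = 7 ≡ 1 (mod 2).
  s_4 = 1 + 1 + 0 + 1 + 0 + 1 + 0 + 1 = 5 ≡ 1 (mod 2).
s = (1, 1, 1, 1)^T — this equals column 15 of H (binary 1111), so error is at position 15.
Correct: flip bit 15 of r = 111001100110001 to get c = 111001100110000.


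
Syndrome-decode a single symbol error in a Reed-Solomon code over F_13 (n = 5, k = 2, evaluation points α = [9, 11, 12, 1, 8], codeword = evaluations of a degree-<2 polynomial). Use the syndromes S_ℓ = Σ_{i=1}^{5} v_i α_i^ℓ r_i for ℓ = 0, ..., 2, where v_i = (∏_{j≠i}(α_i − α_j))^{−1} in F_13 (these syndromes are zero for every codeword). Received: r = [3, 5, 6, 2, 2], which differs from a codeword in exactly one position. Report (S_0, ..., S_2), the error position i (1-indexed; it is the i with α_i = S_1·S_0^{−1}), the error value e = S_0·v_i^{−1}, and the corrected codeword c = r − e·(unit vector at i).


S = (3, 3, 3), error at position 4, error magnitude e = 7, c = [3, 5, 6, 8, 2].

Step 1: column multipliers v_i = (∏_{j≠i}(α_i − α_j))^{−1} mod 13.
  i = 1 (α = 9): (9−11)(9−12)(9−1)(9−8) = (−2)·(−3)·8·1 = 48 ≡ 9, so v_1 = 9^{−1} = 3 (mod 13).
  i = 2 (α = 11): (11−9)(11−12)(11−1)(11−8) = 2·(−1)·10·3 = −60 ≡ 5, so v_2 = 5^{−1} = 8 (mod 13).
  i = 3 (α = 12): (12−9)(12−11)(12−1)(12−8) = 3·1·11·4 = 132 ≡ 2, so v_3 = 2^{−1} = 7 (mod 13).
  i = 4 (α = 1): (1−9)(1−11)(1−12)(1−8) = (−8)·(−10)·(−11)·(−7) = 6160 ≡ 11, so v_4 = 11^{−1} = 6 (mod 13).
  i = 5 (α = 8): (8−9)(8−11)(8−12)(8−1) = (−1)·(−3)·(−4)·7 = −84 ≡ 7, so v_5 = 7^{−1} = 2 (mod 13).
  v = [3, 8, 7, 6, 2].
Step 2: syndromes of r = [3, 5, 6, 2, 2] (all sums mod 13).
  S_0 = Σ v_i r_i = 3·3 + 8·5 + 7·6 + 6·2 + 2·2 = 107 ≡ 3.
  S_1 = Σ v_i α_i r_i = 3·9·3 + 8·11·5 + 7·12·6 + 6·1·2 + 2·8·2 = 1069 ≡ 3.
  α_i^2 mod 13 = [3, 4, 1, 1, 12].
  S_2 = Σ v_i α_i^2 r_i = 3·3·3 + 8·4·5 + 7·1·6 + 6·1·2 + 2·12·2 = 289 ≡ 3.
  S = (3, 3, 3) ≠ 0, so r is not a codeword (an error is present).
Step 3: locate the error. For a single error e at position i, S_ℓ = v_i·e·α_i^ℓ, so α_err = S_1/S_0.
  S_0^{−1} = 3^{−1} = 9 (mod 13), so α_err = 3·9 = 27 ≡ 1 = α_4. Error position i = 4.
  Consistency check: S_2/S_1 = 3·9 = 27 ≡ 1 = α_err ✓ (single-error assumption holds).
Step 4: error magnitude e = S_0/v_4 = S_0·∏_{j≠4}(α_4 − α_j) = 3·11 = 33 ≡ 7 (mod 13).
Step 5: correct position 4: c_4 = r_4 − e = 2 − 7 ≡ 8 (mod 13). Hence c = [3, 5, 6, 8, 2].
  Check: interpolating c through the α_i gives m(x) = 7 + 1·x (degree < 2) with m(α_i) = c_i for every i, so c is indeed a codeword.


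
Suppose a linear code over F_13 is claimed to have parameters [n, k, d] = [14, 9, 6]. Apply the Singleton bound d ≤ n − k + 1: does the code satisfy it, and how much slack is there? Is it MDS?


Singleton RHS = n − k + 1 = 6, slack = 0, bound satisfied, MDS.

Singleton bound: d ≤ n − k + 1.
Here n = 14, k = 9, so n − k + 1 = 6.
Given d = 6, check d ≤ 6: YES.
Slack = (n − k + 1) − d = 0.
The code is MDS (slack = 0).
Description: the claimed parameters are [14, 9, 6]_13; such a code would be MDS (meets Singleton bound).


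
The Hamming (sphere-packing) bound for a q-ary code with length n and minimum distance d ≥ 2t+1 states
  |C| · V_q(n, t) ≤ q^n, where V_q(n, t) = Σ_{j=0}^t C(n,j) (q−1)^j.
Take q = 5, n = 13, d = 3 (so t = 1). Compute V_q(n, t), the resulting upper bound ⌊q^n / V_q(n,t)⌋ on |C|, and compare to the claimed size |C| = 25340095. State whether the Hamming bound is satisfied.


V_q(n, t) = 53, q^n = 1220703125, Hamming bound = 23032134, |C| = 25340095 > bound (violated).

Step 1: Compute V_q(n, t) = Σ_{j=0}^1 C(n, j) (q−1)^j.
  j = 0: C(13,0)·(4)^0 = 1·1 = 1.
  j = 1: C(13,1)·(4)^1 = 13·4 = 52.
  V_q(n, t) = 1 + 52 = 53.
Step 2: q^n = 5^13 = 1220703125.
Step 3: Hamming bound ⌊q^n / V_q(n,t)⌋ = ⌊1220703125/53⌋ = 23032134.
Step 4: Compare |C| = 25340095 to 23032134: violated.
The claimed |C| lies above the Hamming bound, so no 5-ary code of length 13 with d ≥ 3 can have 25340095 codewords.


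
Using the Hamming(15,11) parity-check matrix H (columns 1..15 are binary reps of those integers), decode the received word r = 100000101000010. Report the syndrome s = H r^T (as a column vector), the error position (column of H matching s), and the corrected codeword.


s = (0, 0, 0, 1)^T, error position = 1, corrected codeword c = 000000101000010

Compute s = H r^T mod 2 one row at a time:
  s_1 = 0 + 1 + 0 + 0 + 0 + 0 + 1 + 0 = 2 ≡ 0 (mod 2).
  s_2 = 0 + 0 + 0 + 1 + 0 + 0 + 1 + 0 = 2 ≡ 0 (mod 2).
  s_3 = 0 + 0 + 0 + 1 + 0 + 0 + 1 + 0 = 2 ≡ 0 (mod 2).
  s_4 = 1 + 0 + 0 + 1 + 1 + 0 + 0 + 0 = 3 ≡ 1 (mod 2).
s = (0, 0, 0, 1)^T — this equals column 1 of H (binary 0001), so error is at position 1.
Correct: flip bit 1 of r = 100000101000010 to get c = 000000101000010.


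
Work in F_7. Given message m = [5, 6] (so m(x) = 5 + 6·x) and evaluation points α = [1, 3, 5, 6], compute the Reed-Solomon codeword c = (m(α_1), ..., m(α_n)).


c = [4, 2, 0, 6]

Message polynomial: m(x) = 5 + 6·x (mod 7).
For each evaluation point α_i, compute m(α_i) mod 7:
  α_1 = 1: Horner steps 6 → 4, so m(1) = 4.
  α_2 = 3: Horner steps 6 → 2, so m(3) = 2.
  α_3 = 5: Horner steps 6 → 0, so m(5) = 0.
  α_4 = 6: Horner steps 6 → 6, so m(6) = 6.
Codeword c = [4, 2, 0, 6] ∈ F_7^4.


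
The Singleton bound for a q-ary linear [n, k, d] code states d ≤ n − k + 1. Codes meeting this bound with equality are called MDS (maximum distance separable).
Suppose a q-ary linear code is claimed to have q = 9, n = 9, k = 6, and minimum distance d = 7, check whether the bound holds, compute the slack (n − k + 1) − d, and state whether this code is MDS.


Singleton RHS = n − k + 1 = 4, slack = -3, bound violated (no such code; not MDS).

Singleton bound: d ≤ n − k + 1.
Here n = 9, k = 6, so n − k + 1 = 4.
Given d = 7, check d ≤ 4: NO.
Slack = (n − k + 1) − d = -3.
The slack is negative: d = 7 exceeds n − k + 1 = 4 by 3, so the Singleton bound is violated and no linear [9, 6, 7]_9 code can exist. In particular it is not MDS (MDS requires d = n − k + 1 exactly).
Description: the claimed parameters are [9, 6, 7]_9; such a code would be impossible (violates the Singleton bound).


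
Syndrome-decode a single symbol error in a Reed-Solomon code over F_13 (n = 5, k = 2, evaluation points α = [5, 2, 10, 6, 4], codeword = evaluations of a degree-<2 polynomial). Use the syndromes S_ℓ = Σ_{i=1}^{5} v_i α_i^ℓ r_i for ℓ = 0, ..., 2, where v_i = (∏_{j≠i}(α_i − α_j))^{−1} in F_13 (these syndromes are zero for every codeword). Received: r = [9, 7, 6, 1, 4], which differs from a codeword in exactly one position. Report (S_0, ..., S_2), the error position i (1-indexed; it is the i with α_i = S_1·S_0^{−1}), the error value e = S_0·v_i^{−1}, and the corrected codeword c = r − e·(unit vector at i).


S = (1, 10, 9), error at position 3, error magnitude e = 11, c = [9, 7, 8, 1, 4].

Step 1: column multipliers v_i = (∏_{j≠i}(α_i − α_j))^{−1} mod 13.
  i = 1 (α = 5): (5−2)(5−10)(5−6)(5−4) = 3·(−5)·(−1)·1 = 15 ≡ 2, so v_1 = 2^{−1} = 7 (mod 13).
  i = 2 (α = 2): (2−5)(2−10)(2−6)(2−4) = (−3)·(−8)·(−4)·(−2) = 192 ≡ 10, so v_2 = 10^{−1} = 4 (mod 13).
  i = 3 (α = 10): (10−5)(10−2)(10−6)(10−4) = 5·8·4·6 = 960 ≡ 11, so v_3 = 11^{−1} = 6 (mod 13).
  i = 4 (α = 6): (6−5)(6−2)(6−10)(6−4) = 1·4·(−4)·2 = −32 ≡ 7, so v_4 = 7^{−1} = 2 (mod 13).
  i = 5 (α = 4): (4−5)(4−2)(4−10)(4−6) = (−1)·2·(−6)·(−2) = −24 ≡ 2, so v_5 = 2^{−1} = 7 (mod 13).
  v = [7, 4, 6, 2, 7].
Step 2: syndromes of r = [9, 7, 6, 1, 4] (all sums mod 13).
  S_0 = Σ v_i r_i = 7·9 + 4·7 + 6·6 + 2·1 + 7·4 = 157 ≡ 1.
  S_1 = Σ v_i α_i r_i = 7·5·9 + 4·2·7 + 6·10·6 + 2·6·1 + 7·4·4 = 855 ≡ 10.
  α_i^2 mod 13 = [12, 4, 9, 10, 3].
  S_2 = Σ v_i α_i^2 r_i = 7·12·9 + 4·4·7 + 6·9·6 + 2·10·1 + 7·3·4 = 1296 ≡ 9.
  S = (1, 10, 9) ≠ 0, so r is not a codeword (an error is present).
Step 3: locate the error. For a single error e at position i, S_ℓ = v_i·e·α_i^ℓ, so α_err = S_1/S_0.
  S_0^{−1} = 1^{−1} = 1 (mod 13), so α_err = 10·1 = 10 ≡ 10 = α_3. Error position i = 3.
  Consistency check: S_2/S_1 = 9·4 = 36 ≡ 10 = α_err ✓ (single-error assumption holds).
Step 4: error magnitude e = S_0/v_3 = S_0·∏_{j≠3}(α_3 − α_j) = 1·11 = 11 ≡ 11 (mod 13).
Step 5: correct position 3: c_3 = r_3 − e = 6 − 11 ≡ 8 (mod 13). Hence c = [9, 7, 8, 1, 4].
  Check: interpolating c through the α_i gives m(x) = 10 + 5·x (degree < 2) with m(α_i) = c_i for every i, so c is indeed a codeword.


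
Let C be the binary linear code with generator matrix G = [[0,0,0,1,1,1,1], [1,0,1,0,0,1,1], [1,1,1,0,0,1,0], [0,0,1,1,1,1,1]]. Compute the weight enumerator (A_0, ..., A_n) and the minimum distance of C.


Weight distribution: A_0 = 1, A_1 = 1, A_2 = 1, A_3 = 4, A_4 = 5, A_5 = 3, A_6 = 1. Minimum distance d = 1.

Enumerate all 2^4 = 16 messages m ∈ F_2^4.
For each, compute codeword c = mG in F_2^7, then tally its weight.
  m = 0000 → c = 0000000, weight = 0.
  m = 1000 → c = 0001111, weight = 4.
  m = 0100 → c = 1010011, weight = 4.
  m = 1100 → c = 1011100, weight = 4.
  m = 0010 → c = 1110010, weight = 4.
  m = 1010 → c = 1111101, weight = 6.
  m = 0110 → c = 0100001, weight = 2.
  m = 1110 → c = 0101110, weight = 4.
  m = 0001 → c = 0011111, weight = 5.
  m = 1001 → c = 0010000, weight = 1.
  m = 0101 → c = 1001100, weight = 3.
  m = 1101 → c = 1000011, weight = 3.
  m = 0011 → c = 1101101, weight = 5.
  m = 1011 → c = 1100010, weight = 3.
  m = 0111 → c = 0111110, weight = 5.
  m = 1111 → c = 0110001, weight = 3.
Tally weights:
  weight 0: 1 codewords.
  weight 1: 1 codewords.
  weight 2: 1 codewords.
  weight 3: 4 codewords.
  weight 4: 5 codewords.
  weight 5: 3 codewords.
  weight 6: 1 codewords.
Minimum distance d = smallest w > 0 with A_w > 0 = 1.
Sanity: Σ A_w = 16 = 2^4 = 16 ✓.


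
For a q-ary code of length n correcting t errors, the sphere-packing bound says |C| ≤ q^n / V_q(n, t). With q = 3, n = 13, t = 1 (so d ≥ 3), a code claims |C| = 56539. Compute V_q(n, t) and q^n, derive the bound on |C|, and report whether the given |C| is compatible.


V_q(n, t) = 27, q^n = 1594323, Hamming bound = 59049, |C| = 56539 ≤ bound (satisfied).

Step 1: Compute V_q(n, t) = Σ_{j=0}^1 C(n, j) (q−1)^j.
  j = 0: C(13,0)·(2)^0 = 1·1 = 1.
  j = 1: C(13,1)·(2)^1 = 13·2 = 26.
  V_q(n, t) = 1 + 26 = 27.
Step 2: q^n = 3^13 = 1594323.
Step 3: Hamming bound ⌊q^n / V_q(n,t)⌋ = ⌊1594323/27⌋ = 59049.
Step 4: Compare |C| = 56539 to 59049: satisfied.
The claimed |C| lies below the Hamming bound.


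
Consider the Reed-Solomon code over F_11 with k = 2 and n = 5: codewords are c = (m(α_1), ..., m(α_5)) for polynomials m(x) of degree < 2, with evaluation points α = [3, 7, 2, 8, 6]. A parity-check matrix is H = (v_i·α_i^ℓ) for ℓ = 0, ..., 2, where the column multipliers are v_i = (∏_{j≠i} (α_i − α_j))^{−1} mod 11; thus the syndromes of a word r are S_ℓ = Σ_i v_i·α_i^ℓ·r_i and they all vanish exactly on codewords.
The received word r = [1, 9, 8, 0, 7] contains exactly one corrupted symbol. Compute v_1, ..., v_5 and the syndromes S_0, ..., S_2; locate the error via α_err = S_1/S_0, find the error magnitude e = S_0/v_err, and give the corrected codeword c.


S = (2, 4, 8), error at position 3, error magnitude e = 9, c = [1, 9, 10, 0, 7].

Step 1: column multipliers v_i = (∏_{j≠i}(α_i − α_j))^{−1} mod 11.
  i = 1 (α = 3): (3−7)(3−2)(3−8)(3−6) = (−4)·1·(−5)·(−3) = −60 ≡ 6, so v_1 = 6^{−1} = 2 (mod 11).
  i = 2 (α = 7): (7−3)(7−2)(7−8)(7−6) = 4·5·(−1)·1 = −20 ≡ 2, so v_2 = 2^{−1} = 6 (mod 11).
  i = 3 (α = 2): (2−3)(2−7)(2−8)(2−6) = (−1)·(−5)·(−6)·(−4) = 120 ≡ 10, so v_3 = 10^{−1} = 10 (mod 11).
  i = 4 (α = 8): (8−3)(8−7)(8−2)(8−6) = 5·1·6·2 = 60 ≡ 5, so v_4 = 5^{−1} = 9 (mod 11).
  i = 5 (α = 6): (6−3)(6−7)(6−2)(6−8) = 3·(−1)·4·(−2) = 24 ≡ 2, so v_5 = 2^{−1} = 6 (mod 11).
  v = [2, 6, 10, 9, 6].
Step 2: syndromes of r = [1, 9, 8, 0, 7] (all sums mod 11).
  S_0 = Σ v_i r_i = 2·1 + 6·9 + 10·8 + 9·0 + 6·7 = 178 ≡ 2.
  S_1 = Σ v_i α_i r_i = 2·3·1 + 6·7·9 + 10·2·8 + 9·8·0 + 6·6·7 = 796 ≡ 4.
  α_i^2 mod 11 = [9, 5, 4, 9, 3].
  S_2 = Σ v_i α_i^2 r_i = 2·9·1 + 6·5·9 + 10·4·8 + 9·9·0 + 6·3·7 = 734 ≡ 8.
  S = (2, 4, 8) ≠ 0, so r is not a codeword (an error is present).
Step 3: locate the error. For a single error e at position i, S_ℓ = v_i·e·α_i^ℓ, so α_err = S_1/S_0.
  S_0^{−1} = 2^{−1} = 6 (mod 11), so α_err = 4·6 = 24 ≡ 2 = α_3. Error position i = 3.
  Consistency check: S_2/S_1 = 8·3 = 24 ≡ 2 = α_err ✓ (single-error assumption holds).
Step 4: error magnitude e = S_0/v_3 = S_0·∏_{j≠3}(α_3 − α_j) = 2·10 = 20 ≡ 9 (mod 11).
Step 5: correct position 3: c_3 = r_3 − e = 8 − 9 ≡ 10 (mod 11). Hence c = [1, 9, 10, 0, 7].
  Check: interpolating c through the α_i gives m(x) = 6 + 2·x (degree < 2) with m(α_i) = c_i for every i, so c is indeed a codeword.


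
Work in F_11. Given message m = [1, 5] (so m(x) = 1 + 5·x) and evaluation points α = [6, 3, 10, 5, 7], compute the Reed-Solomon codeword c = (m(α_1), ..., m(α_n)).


c = [9, 5, 7, 4, 3]

Message polynomial: m(x) = 1 + 5·x (mod 11).
For each evaluation point α_i, compute m(α_i) mod 11:
  α_1 = 6: Horner steps 5 → 9, so m(6) = 9.
  α_2 = 3: Horner steps 5 → 5, so m(3) = 5.
  α_3 = 10: Horner steps 5 → 7, so m(10) = 7.
  α_4 = 5: Horner steps 5 → 4, so m(5) = 4.
  α_5 = 7: Horner steps 5 → 3, so m(7) = 3.
Codeword c = [9, 5, 7, 4, 3] ∈ F_11^5.


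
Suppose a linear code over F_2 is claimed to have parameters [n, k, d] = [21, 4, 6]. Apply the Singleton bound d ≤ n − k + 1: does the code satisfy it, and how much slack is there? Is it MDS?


Singleton RHS = n − k + 1 = 18, slack = 12, bound satisfied, not MDS.

Singleton bound: d ≤ n − k + 1.
Here n = 21, k = 4, so n − k + 1 = 18.
Given d = 6, check d ≤ 18: YES.
Slack = (n − k + 1) − d = 12.
The code is NOT MDS (slack = 12 > 0).
Description: the claimed parameters are [21, 4, 6]_2; such a code would be non-MDS.


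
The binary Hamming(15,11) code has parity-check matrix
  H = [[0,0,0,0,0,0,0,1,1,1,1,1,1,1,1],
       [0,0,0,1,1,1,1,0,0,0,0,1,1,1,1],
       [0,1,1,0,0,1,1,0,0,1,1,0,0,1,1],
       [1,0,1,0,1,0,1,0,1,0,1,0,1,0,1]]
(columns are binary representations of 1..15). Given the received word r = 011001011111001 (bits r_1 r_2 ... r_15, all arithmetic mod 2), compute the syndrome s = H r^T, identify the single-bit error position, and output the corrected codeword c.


s = (0, 1, 0, 0)^T, error position = 4, corrected codeword c = 011101011111001

Compute s = H r^T mod 2 one row at a time:
  s_1 = 1 + 1 + 1 + 1 + 1 + 0 + 0 + 1 = 6 ≡ 0 (mod 2).
  s_2 = 0 + 0 + 1 + 0 + 1 + 0 + 0 + 1 = 3 ≡ 1 (mod 2).
  s_3 = 1 + 1 + 1 + 0 + 1 + 1 + 0 + 1 = 6 ≡ 0 (mod 2).
  s_4 = 0 + 1 + 0 + 0 + 1 + 1 + 0 + 1 = 4 ≡ 0 (mod 2).
s = (0, 1, 0, 0)^T — this equals column 4 of H (binary 0100), so error is at position 4.
Correct: flip bit 4 of r = 011001011111001 to get c = 011101011111001.


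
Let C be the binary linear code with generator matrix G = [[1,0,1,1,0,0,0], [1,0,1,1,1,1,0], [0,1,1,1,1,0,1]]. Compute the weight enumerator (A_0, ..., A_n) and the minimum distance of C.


Weight distribution: A_0 = 1, A_2 = 1, A_3 = 1, A_4 = 2, A_5 = 3. Minimum distance d = 2.

Enumerate all 2^3 = 8 messages m ∈ F_2^3.
For each, compute codeword c = mG in F_2^7, then tally its weight.
  m = 000 → c = 0000000, weight = 0.
  m = 100 → c = 1011000, weight = 3.
  m = 010 → c = 1011110, weight = 5.
  m = 110 → c = 0000110, weight = 2.
  m = 001 → c = 0111101, weight = 5.
  m = 101 → c = 1100101, weight = 4.
  m = 011 → c = 1100011, weight = 4.
  m = 111 → c = 0111011, weight = 5.
Tally weights:
  weight 0: 1 codewords.
  weight 2: 1 codewords.
  weight 3: 1 codewords.
  weight 4: 2 codewords.
  weight 5: 3 codewords.
Minimum distance d = smallest w > 0 with A_w > 0 = 2.
Sanity: Σ A_w = 8 = 2^3 = 8 ✓.


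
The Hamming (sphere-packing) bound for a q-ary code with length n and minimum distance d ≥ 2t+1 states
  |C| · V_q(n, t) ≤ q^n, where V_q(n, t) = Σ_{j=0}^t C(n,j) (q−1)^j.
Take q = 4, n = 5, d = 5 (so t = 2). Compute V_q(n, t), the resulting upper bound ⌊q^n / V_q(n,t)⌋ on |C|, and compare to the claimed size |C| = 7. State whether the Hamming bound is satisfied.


V_q(n, t) = 106, q^n = 1024, Hamming bound = 9, |C| = 7 ≤ bound (satisfied).

Step 1: Compute V_q(n, t) = Σ_{j=0}^2 C(n, j) (q−1)^j.
  j = 0: C(5,0)·(3)^0 = 1·1 = 1.
  j = 1: C(5,1)·(3)^1 = 5·3 = 15.
  j = 2: C(5,2)·(3)^2 = 10·9 = 90.
  V_q(n, t) = 1 + 15 + 90 = 106.
Step 2: q^n = 4^5 = 1024.
Step 3: Hamming bound ⌊q^n / V_q(n,t)⌋ = ⌊1024/106⌋ = 9.
Step 4: Compare |C| = 7 to 9: satisfied.
The claimed |C| lies below the Hamming bound.


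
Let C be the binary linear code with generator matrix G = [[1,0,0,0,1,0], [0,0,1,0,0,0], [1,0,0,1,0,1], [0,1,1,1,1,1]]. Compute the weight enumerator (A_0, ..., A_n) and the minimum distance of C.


Weight distribution: A_0 = 1, A_1 = 2, A_2 = 2, A_3 = 4, A_4 = 5, A_5 = 2. Minimum distance d = 1.

Enumerate all 2^4 = 16 messages m ∈ F_2^4.
For each, compute codeword c = mG in F_2^6, then tally its weight.
  m = 0000 → c = 000000, weight = 0.
  m = 1000 → c = 100010, weight = 2.
  m = 0100 → c = 001000, weight = 1.
  m = 1100 → c = 101010, weight = 3.
  m = 0010 → c = 100101, weight = 3.
  m = 1010 → c = 000111, weight = 3.
  m = 0110 → c = 101101, weight = 4.
  m = 1110 → c = 001111, weight = 4.
  m = 0001 → c = 011111, weight = 5.
  m = 1001 → c = 111101, weight = 5.
  m = 0101 → c = 010111, weight = 4.
  m = 1101 → c = 110101, weight = 4.
  m = 0011 → c = 111010, weight = 4.
  m = 1011 → c = 011000, weight = 2.
  m = 0111 → c = 110010, weight = 3.
  m = 1111 → c = 010000, weight = 1.
Tally weights:
  weight 0: 1 codewords.
  weight 1: 2 codewords.
  weight 2: 2 codewords.
  weight 3: 4 codewords.
  weight 4: 5 codewords.
  weight 5: 2 codewords.
Minimum distance d = smallest w > 0 with A_w > 0 = 1.
Sanity: Σ A_w = 16 = 2^4 = 16 ✓.


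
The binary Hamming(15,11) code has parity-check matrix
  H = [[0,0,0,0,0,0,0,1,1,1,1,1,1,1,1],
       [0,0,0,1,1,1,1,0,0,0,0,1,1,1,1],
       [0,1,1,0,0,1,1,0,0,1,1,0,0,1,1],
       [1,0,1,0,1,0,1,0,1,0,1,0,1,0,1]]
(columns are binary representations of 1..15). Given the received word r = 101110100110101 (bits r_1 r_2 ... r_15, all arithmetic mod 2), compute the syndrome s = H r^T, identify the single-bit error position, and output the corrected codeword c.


s = (0, 1, 1, 1)^T, error position = 7, corrected codeword c = 101110000110101

Compute s = H r^T mod 2 one row at a time:
  s_1 = 0 + 0 + 1 + 1 + 0 + 1 + 0 + 1 = 4 ≡ 0 (mod 2).
  s_2 = 1 + 1 + 0 + 1 + 0 + 1 + 0 + 1 = 5 ≡ 1 (mod 2).
  s_3 = 0 + 1 + 0 + 1 + 1 + 1 + 0 + 1 = 5 ≡ 1 (mod 2).
  s_4 = 1 + 1 + 1 + 1 + 0 + 1 + 1 + 1 = 7 ≡ 1 (mod 2).
s = (0, 1, 1, 1)^T — this equals column 7 of H (binary 0111), so error is at position 7.
Correct: flip bit 7 of r = 101110100110101 to get c = 101110000110101.


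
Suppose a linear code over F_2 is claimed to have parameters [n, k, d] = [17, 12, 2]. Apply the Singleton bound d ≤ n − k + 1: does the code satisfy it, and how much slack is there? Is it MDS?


Singleton RHS = n − k + 1 = 6, slack = 4, bound satisfied, not MDS.

Singleton bound: d ≤ n − k + 1.
Here n = 17, k = 12, so n − k + 1 = 6.
Given d = 2, check d ≤ 6: YES.
Slack = (n − k + 1) − d = 4.
The code is NOT MDS (slack = 4 > 0).
Description: the claimed parameters are [17, 12, 2]_2; such a code would be non-MDS.


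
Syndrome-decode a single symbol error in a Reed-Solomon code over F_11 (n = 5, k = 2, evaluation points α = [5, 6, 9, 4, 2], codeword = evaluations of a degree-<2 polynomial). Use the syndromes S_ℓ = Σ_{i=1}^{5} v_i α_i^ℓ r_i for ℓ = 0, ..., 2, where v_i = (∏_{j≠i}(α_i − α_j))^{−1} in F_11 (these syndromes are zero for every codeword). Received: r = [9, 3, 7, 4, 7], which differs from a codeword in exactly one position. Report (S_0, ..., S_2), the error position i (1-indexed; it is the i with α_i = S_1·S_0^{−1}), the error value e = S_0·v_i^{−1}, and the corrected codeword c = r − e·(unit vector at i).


S = (8, 5, 10), error at position 5, error magnitude e = 2, c = [9, 3, 7, 4, 5].

Step 1: column multipliers v_i = (∏_{j≠i}(α_i − α_j))^{−1} mod 11.
  i = 1 (α = 5): (5−6)(5−9)(5−4)(5−2) = (−1)·(−4)·1·3 = 12 ≡ 1, so v_1 = 1^{−1} = 1 (mod 11).
  i = 2 (α = 6): (6−5)(6−9)(6−4)(6−2) = 1·(−3)·2·4 = −24 ≡ 9, so v_2 = 9^{−1} = 5 (mod 11).
  i = 3 (α = 9): (9−5)(9−6)(9−4)(9−2) = 4·3·5·7 = 420 ≡ 2, so v_3 = 2^{−1} = 6 (mod 11).
  i = 4 (α = 4): (4−5)(4−6)(4−9)(4−2) = (−1)·(−2)·(−5)·2 = −20 ≡ 2, so v_4 = 2^{−1} = 6 (mod 11).
  i = 5 (α = 2): (2−5)(2−6)(2−9)(2−4) = (−3)·(−4)·(−7)·(−2) = 168 ≡ 3, so v_5 = 3^{−1} = 4 (mod 11).
  v = [1, 5, 6, 6, 4].
Step 2: syndromes of r = [9, 3, 7, 4, 7] (all sums mod 11).
  S_0 = Σ v_i r_i = 1·9 + 5·3 + 6·7 + 6·4 + 4·7 = 118 ≡ 8.
  S_1 = Σ v_i α_i r_i = 1·5·9 + 5·6·3 + 6·9·7 + 6·4·4 + 4·2·7 = 665 ≡ 5.
  α_i^2 mod 11 = [3, 3, 4, 5, 4].
  S_2 = Σ v_i α_i^2 r_i = 1·3·9 + 5·3·3 + 6·4·7 + 6·5·4 + 4·4·7 = 472 ≡ 10.
  S = (8, 5, 10) ≠ 0, so r is not a codeword (an error is present).
Step 3: locate the error. For a single error e at position i, S_ℓ = v_i·e·α_i^ℓ, so α_err = S_1/S_0.
  S_0^{−1} = 8^{−1} = 7 (mod 11), so α_err = 5·7 = 35 ≡ 2 = α_5. Error position i = 5.
  Consistency check: S_2/S_1 = 10·9 = 90 ≡ 2 = α_err ✓ (single-error assumption holds).
Step 4: error magnitude e = S_0/v_5 = S_0·∏_{j≠5}(α_5 − α_j) = 8·3 = 24 ≡ 2 (mod 11).
Step 5: correct position 5: c_5 = r_5 − e = 7 − 2 ≡ 5 (mod 11). Hence c = [9, 3, 7, 4, 5].
  Check: interpolating c through the α_i gives m(x) = 6 + 5·x (degree < 2) with m(α_i) = c_i for every i, so c is indeed a codeword.


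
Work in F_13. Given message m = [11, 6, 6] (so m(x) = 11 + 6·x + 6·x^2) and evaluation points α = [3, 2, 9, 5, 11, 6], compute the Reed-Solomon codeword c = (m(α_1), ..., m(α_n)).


c = [5, 8, 5, 9, 10, 3]

Message polynomial: m(x) = 11 + 6·x + 6·x^2 (mod 13).
For each evaluation point α_i, compute m(α_i) mod 13:
  α_1 = 3: Horner steps 6 → 11 → 5, so m(3) = 5.
  α_2 = 2: Horner steps 6 → 5 → 8, so m(2) = 8.
  α_3 = 9: Horner steps 6 → 8 → 5, so m(9) = 5.
  α_4 = 5: Horner steps 6 → 10 → 9, so m(5) = 9.
  α_5 = 11: Horner steps 6 → 7 → 10, so m(11) = 10.
  α_6 = 6: Horner steps 6 → 3 → 3, so m(6) = 3.
Codeword c = [5, 8, 5, 9, 10, 3] ∈ F_13^6.


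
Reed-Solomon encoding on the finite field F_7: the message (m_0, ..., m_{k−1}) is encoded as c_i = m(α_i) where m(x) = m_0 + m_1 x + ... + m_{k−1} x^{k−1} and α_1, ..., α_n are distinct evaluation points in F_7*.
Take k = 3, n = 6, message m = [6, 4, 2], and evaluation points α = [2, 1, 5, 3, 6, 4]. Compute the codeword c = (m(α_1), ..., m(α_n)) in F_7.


c = [1, 5, 6, 1, 4, 5]

Message polynomial: m(x) = 6 + 4·x + 2·x^2 (mod 7).
For each evaluation point α_i, compute m(α_i) mod 7:
  α_1 = 2: Horner steps 2 → 1 → 1, so m(2) = 1.
  α_2 = 1: Horner steps 2 → 6 → 5, so m(1) = 5.
  α_3 = 5: Horner steps 2 → 0 → 6, so m(5) = 6.
  α_4 = 3: Horner steps 2 → 3 → 1, so m(3) = 1.
  α_5 = 6: Horner steps 2 → 2 → 4, so m(6) = 4.
  α_6 = 4: Horner steps 2 → 5 → 5, so m(4) = 5.
Codeword c = [1, 5, 6, 1, 4, 5] ∈ F_7^6.


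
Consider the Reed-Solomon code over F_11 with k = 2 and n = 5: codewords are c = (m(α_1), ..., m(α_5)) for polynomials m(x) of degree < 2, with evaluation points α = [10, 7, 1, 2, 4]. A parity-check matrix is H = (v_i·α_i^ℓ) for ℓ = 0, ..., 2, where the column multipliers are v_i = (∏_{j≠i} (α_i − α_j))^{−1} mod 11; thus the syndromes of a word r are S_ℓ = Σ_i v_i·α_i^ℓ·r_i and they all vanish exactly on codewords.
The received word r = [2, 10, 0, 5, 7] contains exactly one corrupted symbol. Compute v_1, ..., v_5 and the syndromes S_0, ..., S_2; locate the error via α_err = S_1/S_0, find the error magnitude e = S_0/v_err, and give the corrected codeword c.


S = (5, 5, 5), error at position 3, error magnitude e = 7, c = [2, 10, 4, 5, 7].

Step 1: column multipliers v_i = (∏_{j≠i}(α_i − α_j))^{−1} mod 11.
  i = 1 (α = 10): (10−7)(10−1)(10−2)(10−4) = 3·9·8·6 = 1296 ≡ 9, so v_1 = 9^{−1} = 5 (mod 11).
  i = 2 (α = 7): (7−10)(7−1)(7−2)(7−4) = (−3)·6·5·3 = −270 ≡ 5, so v_2 = 5^{−1} = 9 (mod 11).
  i = 3 (α = 1): (1−10)(1−7)(1−2)(1−4) = (−9)·(−6)·(−1)·(−3) = 162 ≡ 8, so v_3 = 8^{−1} = 7 (mod 11).
  i = 4 (α = 2): (2−10)(2−7)(2−1)(2−4) = (−8)·(−5)·1·(−2) = −80 ≡ 8, so v_4 = 8^{−1} = 7 (mod 11).
  i = 5 (α = 4): (4−10)(4−7)(4−1)(4−2) = (−6)·(−3)·3·2 = 108 ≡ 9, so v_5 = 9^{−1} = 5 (mod 11).
  v = [5, 9, 7, 7, 5].
Step 2: syndromes of r = [2, 10, 0, 5, 7] (all sums mod 11).
  S_0 = Σ v_i r_i = 5·2 + 9·10 + 7·0 + 7·5 + 5·7 = 170 ≡ 5.
  S_1 = Σ v_i α_i r_i = 5·10·2 + 9·7·10 + 7·1·0 + 7·2·5 + 5·4·7 = 940 ≡ 5.
  α_i^2 mod 11 = [1, 5, 1, 4, 5].
  S_2 = Σ v_i α_i^2 r_i = 5·1·2 + 9·5·10 + 7·1·0 + 7·4·5 + 5·5·7 = 775 ≡ 5.
  S = (5, 5, 5) ≠ 0, so r is not a codeword (an error is present).
Step 3: locate the error. For a single error e at position i, S_ℓ = v_i·e·α_i^ℓ, so α_err = S_1/S_0.
  S_0^{−1} = 5^{−1} = 9 (mod 11), so α_err = 5·9 = 45 ≡ 1 = α_3. Error position i = 3.
  Consistency check: S_2/S_1 = 5·9 = 45 ≡ 1 = α_err ✓ (single-error assumption holds).
Step 4: error magnitude e = S_0/v_3 = S_0·∏_{j≠3}(α_3 − α_j) = 5·8 = 40 ≡ 7 (mod 11).
Step 5: correct position 3: c_3 = r_3 − e = 0 − 7 ≡ 4 (mod 11). Hence c = [2, 10, 4, 5, 7].
  Check: interpolating c through the α_i gives m(x) = 3 + 1·x (degree < 2) with m(α_i) = c_i for every i, so c is indeed a codeword.


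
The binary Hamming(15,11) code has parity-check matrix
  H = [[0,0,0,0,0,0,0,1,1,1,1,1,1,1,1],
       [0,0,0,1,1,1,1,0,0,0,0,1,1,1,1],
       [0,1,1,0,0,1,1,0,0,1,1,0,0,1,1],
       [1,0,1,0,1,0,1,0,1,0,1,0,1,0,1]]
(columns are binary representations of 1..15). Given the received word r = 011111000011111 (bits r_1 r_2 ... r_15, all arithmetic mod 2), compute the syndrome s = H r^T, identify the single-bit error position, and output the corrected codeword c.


s = (1, 1, 0, 1)^T, error position = 13, corrected codeword c = 011111000011011

Compute s = H r^T mod 2 one row at a time:
  s_1 = 0 + 0 + 0 + 1 + 1 + 1 + 1 + 1 = 5 ≡ 1 (mod 2).
  s_2 = 1 + 1 + 1 + 0 + 1 + 1 + 1 + 1 = 7 ≡ 1 (mod 2).
  s_3 = 1 + 1 + 1 + 0 + 0 + 1 + 1 + 1 = 6 ≡ 0 (mod 2).
  s_4 = 0 + 1 + 1 + 0 + 0 + 1 + 1 + 1 = 5 ≡ 1 (mod 2).
s = (1, 1, 0, 1)^T — this equals column 13 of H (binary 1101), so error is at position 13.
Correct: flip bit 13 of r = 011111000011111 to get c = 011111000011011.


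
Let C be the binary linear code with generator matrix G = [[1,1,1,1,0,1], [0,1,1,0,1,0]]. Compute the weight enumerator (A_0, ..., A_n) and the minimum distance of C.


Weight distribution: A_0 = 1, A_3 = 1, A_4 = 1, A_5 = 1. Minimum distance d = 3.

Enumerate all 2^2 = 4 messages m ∈ F_2^2.
For each, compute codeword c = mG in F_2^6, then tally its weight.
  m = 00 → c = 000000, weight = 0.
  m = 10 → c = 111101, weight = 5.
  m = 01 → c = 011010, weight = 3.
  m = 11 → c = 100111, weight = 4.
Tally weights:
  weight 0: 1 codewords.
  weight 3: 1 codewords.
  weight 4: 1 codewords.
  weight 5: 1 codewords.
Minimum distance d = smallest w > 0 with A_w > 0 = 3.
Sanity: Σ A_w = 4 = 2^2 = 4 ✓.


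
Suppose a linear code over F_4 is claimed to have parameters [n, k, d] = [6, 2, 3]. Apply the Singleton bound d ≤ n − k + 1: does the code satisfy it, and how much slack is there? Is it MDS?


Singleton RHS = n − k + 1 = 5, slack = 2, bound satisfied, not MDS.

Singleton bound: d ≤ n − k + 1.
Here n = 6, k = 2, so n − k + 1 = 5.
Given d = 3, check d ≤ 5: YES.
Slack = (n − k + 1) − d = 2.
The code is NOT MDS (slack = 2 > 0).
Description: the claimed parameters are [6, 2, 3]_4; such a code would be non-MDS.


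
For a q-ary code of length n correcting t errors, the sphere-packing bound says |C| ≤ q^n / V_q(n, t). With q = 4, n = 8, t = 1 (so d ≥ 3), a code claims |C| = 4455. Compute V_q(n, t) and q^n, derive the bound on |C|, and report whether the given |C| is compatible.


V_q(n, t) = 25, q^n = 65536, Hamming bound = 2621, |C| = 4455 > bound (violated).

Step 1: Compute V_q(n, t) = Σ_{j=0}^1 C(n, j) (q−1)^j.
  j = 0: C(8,0)·(3)^0 = 1·1 = 1.
  j = 1: C(8,1)·(3)^1 = 8·3 = 24.
  V_q(n, t) = 1 + 24 = 25.
Step 2: q^n = 4^8 = 65536.
Step 3: Hamming bound ⌊q^n / V_q(n,t)⌋ = ⌊65536/25⌋ = 2621.
Step 4: Compare |C| = 4455 to 2621: violated.
The claimed |C| lies above the Hamming bound, so no 4-ary code of length 8 with d ≥ 3 can have 4455 codewords.


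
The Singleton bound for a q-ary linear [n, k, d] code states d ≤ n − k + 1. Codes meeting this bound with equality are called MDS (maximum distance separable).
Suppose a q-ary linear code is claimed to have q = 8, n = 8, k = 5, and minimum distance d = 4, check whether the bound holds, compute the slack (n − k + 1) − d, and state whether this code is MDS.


Singleton RHS = n − k + 1 = 4, slack = 0, bound satisfied, MDS.

Singleton bound: d ≤ n − k + 1.
Here n = 8, k = 5, so n − k + 1 = 4.
Given d = 4, check d ≤ 4: YES.
Slack = (n − k + 1) − d = 0.
The code is MDS (slack = 0).
Description: the claimed parameters are [8, 5, 4]_8; such a code would be MDS (meets Singleton bound).


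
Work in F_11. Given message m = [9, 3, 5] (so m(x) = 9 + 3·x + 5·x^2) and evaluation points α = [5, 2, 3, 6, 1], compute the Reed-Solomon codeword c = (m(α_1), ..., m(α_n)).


c = [6, 2, 8, 9, 6]

Message polynomial: m(x) = 9 + 3·x + 5·x^2 (mod 11).
For each evaluation point α_i, compute m(α_i) mod 11:
  α_1 = 5: Horner steps 5 → 6 → 6, so m(5) = 6.
  α_2 = 2: Horner steps 5 → 2 → 2, so m(2) = 2.
  α_3 = 3: Horner steps 5 → 7 → 8, so m(3) = 8.
  α_4 = 6: Horner steps 5 → 0 → 9, so m(6) = 9.
  α_5 = 1: Horner steps 5 → 8 → 6, so m(1) = 6.
Codeword c = [6, 2, 8, 9, 6] ∈ F_11^5.


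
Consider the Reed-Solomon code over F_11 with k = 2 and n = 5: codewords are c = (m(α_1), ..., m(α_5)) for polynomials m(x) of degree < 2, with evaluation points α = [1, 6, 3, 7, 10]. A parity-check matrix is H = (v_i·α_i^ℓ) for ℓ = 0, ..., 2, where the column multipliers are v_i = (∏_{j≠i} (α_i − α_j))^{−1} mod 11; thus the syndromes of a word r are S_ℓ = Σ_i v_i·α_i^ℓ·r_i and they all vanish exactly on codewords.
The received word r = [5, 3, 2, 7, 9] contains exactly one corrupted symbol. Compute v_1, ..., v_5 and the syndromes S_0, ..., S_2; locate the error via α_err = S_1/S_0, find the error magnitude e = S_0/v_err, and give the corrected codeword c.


S = (7, 4, 7), error at position 5, error magnitude e = 1, c = [5, 3, 2, 7, 8].

Step 1: column multipliers v_i = (∏_{j≠i}(α_i − α_j))^{−1} mod 11.
  i = 1 (α = 1): (1−6)(1−3)(1−7)(1−10) = (−5)·(−2)·(−6)·(−9) = 540 ≡ 1, so v_1 = 1^{−1} = 1 (mod 11).
  i = 2 (α = 6): (6−1)(6−3)(6−7)(6−10) = 5·3·(−1)·(−4) = 60 ≡ 5, so v_2 = 5^{−1} = 9 (mod 11).
  i = 3 (α = 3): (3−1)(3−6)(3−7)(3−10) = 2·(−3)·(−4)·(−7) = −168 ≡ 8, so v_3 = 8^{−1} = 7 (mod 11).
  i = 4 (α = 7): (7−1)(7−6)(7−3)(7−10) = 6·1·4·(−3) = −72 ≡ 5, so v_4 = 5^{−1} = 9 (mod 11).
  i = 5 (α = 10): (10−1)(10−6)(10−3)(10−7) = 9·4·7·3 = 756 ≡ 8, so v_5 = 8^{−1} = 7 (mod 11).
  v = [1, 9, 7, 9, 7].
Step 2: syndromes of r = [5, 3, 2, 7, 9] (all sums mod 11).
  S_0 = Σ v_i r_i = 1·5 + 9·3 + 7·2 + 9·7 + 7·9 = 172 ≡ 7.
  S_1 = Σ v_i α_i r_i = 1·1·5 + 9·6·3 + 7·3·2 + 9·7·7 + 7·10·9 = 1280 ≡ 4.
  α_i^2 mod 11 = [1, 3, 9, 5, 1].
  S_2 = Σ v_i α_i^2 r_i = 1·1·5 + 9·3·3 + 7·9·2 + 9·5·7 + 7·1·9 = 590 ≡ 7.
  S = (7, 4, 7) ≠ 0, so r is not a codeword (an error is present).
Step 3: locate the error. For a single error e at position i, S_ℓ = v_i·e·α_i^ℓ, so α_err = S_1/S_0.
  S_0^{−1} = 7^{−1} = 8 (mod 11), so α_err = 4·8 = 32 ≡ 10 = α_5. Error position i = 5.
  Consistency check: S_2/S_1 = 7·3 = 21 ≡ 10 = α_err ✓ (single-error assumption holds).
Step 4: error magnitude e = S_0/v_5 = S_0·∏_{j≠5}(α_5 − α_j) = 7·8 = 56 ≡ 1 (mod 11).
Step 5: correct position 5: c_5 = r_5 − e = 9 − 1 ≡ 8 (mod 11). Hence c = [5, 3, 2, 7, 8].
  Check: interpolating c through the α_i gives m(x) = 1 + 4·x (degree < 2) with m(α_i) = c_i for every i, so c is indeed a codeword.


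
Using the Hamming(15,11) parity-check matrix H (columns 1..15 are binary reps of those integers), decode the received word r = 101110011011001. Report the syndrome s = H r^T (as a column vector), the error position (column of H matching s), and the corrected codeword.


s = (1, 0, 1, 0)^T, error position = 10, corrected codeword c = 101110011111001

Compute s = H r^T mod 2 one row at a time:
  s_1 = 1 + 1 + 0 + 1 + 1 + 0 + 0 + 1 = 5 ≡ 1 (mod 2).
  s_2 = 1 + 1 + 0 + 0 + 1 + 0 + 0 + 1 = 4 ≡ 0 (mod 2).
  s_3 = 0 + 1 + 0 + 0 + 0 + 1 + 0 + 1 = 3 ≡ 1 (mod 2).
  s_4 = 1 + 1 + 1 + 0 + 1 + 1 + 0 + 1 = 6 ≡ 0 (mod 2).
s = (1, 0, 1, 0)^T — this equals column 10 of H (binary 1010), so error is at position 10.
Correct: flip bit 10 of r = 101110011011001 to get c = 101110011111001.
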